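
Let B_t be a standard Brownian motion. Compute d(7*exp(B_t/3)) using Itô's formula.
d(7*exp(B_t/3)) = (7*exp(B_t/3)/18) dt + (7*exp(B_t/3)/3) dB_t

Itô's formula for f(B_t) gives d f(B_t) = f'(B_t) dB_t + (1/2) f''(B_t) dt. Compute derivatives of f(x) = 7*exp(x/3):
  f'(x)  = 7*exp(x/3)/3
  f''(x) = 7*exp(x/3)/9
Substitute x = B_t and multiply the f'' term by 1/2:
  drift     = (1/2) * (7*exp(x/3)/9) evaluated at B_t = 7*exp(B_t/3)/18
  diffusion = (7*exp(x/3)/3) evaluated at B_t = 7*exp(B_t/3)/3
Therefore d(7*exp(B_t/3)) = (7*exp(B_t/3)/18) dt + (7*exp(B_t/3)/3) dB_t.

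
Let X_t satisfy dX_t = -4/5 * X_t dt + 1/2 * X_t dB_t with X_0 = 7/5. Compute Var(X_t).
Var(X_t) = (49*exp(t/4) - 49)*exp(-8*t/5)/25

For GBM dX = mu X dt + sigma X dB with X_0 = x_0, apply Itô to Y = log X: dY = (mu - sigma^2/2) dt + sigma dB, so Y_t = log(x_0) + (mu - sigma^2/2) t + sigma B_t and hence X_t = x_0 * exp((mu - sigma^2/2) t + sigma B_t).
With mu = -4/5, sigma = 1/2, x_0 = 7/5, this gives:
  X_t = 7/5 * exp((-37/40) * t + (1/2) * B_t).
Since sigma*B_t ~ Normal(0, sigma^2 t), E[exp(sigma*B_t)] = exp(sigma^2 t / 2); so E[X_t] = x_0 * exp((mu - sigma^2/2) t) * exp(sigma^2 t / 2) = x_0 * exp(mu t) = 7*exp(-4*t/5)/5.
Var(X_t) = E[X_t^2] - (E[X_t])^2 = x_0^2 * exp(2 mu t) * (exp(sigma^2 t) - 1) = (49*exp(t/4) - 49)*exp(-8*t/5)/25.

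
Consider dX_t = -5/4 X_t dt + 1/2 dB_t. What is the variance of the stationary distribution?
lim Var(X_t) = 1/10

The OU SDE dX = -theta X dt + sigma dB admits the integrating factor exp(theta t): d(exp(theta t) X_t) = sigma exp(theta t) dB_t. Integrating from 0 to t gives X_t = x_0 * exp(-theta t) + sigma * int_0^t exp(-theta (t-s)) dB_s for any initial x_0. The Itô integral has variance (by the Itô isometry) sigma^2 * int_0^t exp(-2 theta (t - s)) ds = sigma^2 * (1 - exp(-2 theta t)) / (2 theta), independent of x_0.
With theta = 5/4, sigma = 1/2:
  Var(X_t) = (1/2)^2 * (1 - exp(-2*5/4 t)) / (2 * 5/4) = 1/10 - exp(-5*t/2)/10.
As t -> infinity, exp(-2*5/4 t) -> 0, so the stationary variance is sigma^2 / (2 theta) = 1/10.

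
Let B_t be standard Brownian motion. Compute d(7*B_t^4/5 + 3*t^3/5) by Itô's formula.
d(7*B_t^4/5 + 3*t^3/5) = (42*B_t^2/5 + 9*t^2/5) dt + (28*B_t^3/5) dB_t

Itô's formula for f(t, x): d f(t, B_t) = (f_t + (1/2) f_xx) dt + f_x dB_t. Compute partials of f(t, x) = 3*t^3/5 + 7*x^4/5:
  f_t(t,x)  = 9*t^2/5
  f_x(t,x)  = 28*x^3/5
  f_xx(t,x) = 84*x^2/5
Assemble drift = f_t + (1/2) f_xx = 9*t^2/5 + 42*x^2/5 and diffusion = f_x = 28*x^3/5. Substituting x = B_t:
  d(7*B_t^4/5 + 3*t^3/5) = (42*B_t^2/5 + 9*t^2/5) dt + (28*B_t^3/5) dB_t.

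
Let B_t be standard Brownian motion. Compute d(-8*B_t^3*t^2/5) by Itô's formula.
d(-8*B_t^3*t^2/5) = (8*B_t*t*(-2*B_t^2 - 3*t)/5) dt + (-24*B_t^2*t^2/5) dB_t

Itô's formula for f(t, x): d f(t, B_t) = (f_t + (1/2) f_xx) dt + f_x dB_t. Compute partials of f(t, x) = -8*t^2*x^3/5:
  f_t(t,x)  = -16*t*x^3/5
  f_x(t,x)  = -24*t^2*x^2/5
  f_xx(t,x) = -48*t^2*x/5
Assemble drift = f_t + (1/2) f_xx = 8*t*x*(-3*t - 2*x^2)/5 and diffusion = f_x = -24*t^2*x^2/5. Substituting x = B_t:
  d(-8*B_t^3*t^2/5) = (8*B_t*t*(-2*B_t^2 - 3*t)/5) dt + (-24*B_t^2*t^2/5) dB_t.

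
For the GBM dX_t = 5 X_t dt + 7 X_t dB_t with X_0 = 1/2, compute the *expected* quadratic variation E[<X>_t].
E[<X>_t] = 49*exp(59*t)/236 - 49/236

<X>_t = int_0^t (7 * X_s)^2 ds. Taking expectation inside the integral: E[<X>_t] = 7^2 * int_0^t E[X_s^2] ds. For GBM, E[X_s^2] = x_0^2 * exp((2 mu + sigma^2) s). Integrating:
  E[<X>_t] = 7^2 * (1/2)^2 * (exp((2*5 + 7^2) t) - 1) / (2*5 + 7^2)
           = 7^2 * (1/2)^2 * (exp(59 t) - 1) / 59 = 49*exp(59*t)/236 - 49/236.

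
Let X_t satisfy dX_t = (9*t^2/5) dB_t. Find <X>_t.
<X>_t = 81*t^5/125

For an Itô process dX_t = a(t) dt + b(t) dB_t, the quadratic variation is <X>_t = int_0^t b(s)^2 ds (the drift term does not contribute). Here b(s) = 9*s^2/5, so
  b(s)^2 = 81*s^4/25.
Integrating from 0 to t:
  <X>_t = int_0^t (81*s^4/25) ds = 81*t^5/125.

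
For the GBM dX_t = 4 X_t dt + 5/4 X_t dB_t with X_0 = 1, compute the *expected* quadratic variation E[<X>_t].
E[<X>_t] = 25*exp(153*t/16)/153 - 25/153

<X>_t = int_0^t ((5/4) * X_s)^2 ds. Taking expectation inside the integral: E[<X>_t] = (5/4)^2 * int_0^t E[X_s^2] ds. For GBM, E[X_s^2] = x_0^2 * exp((2 mu + sigma^2) s). Integrating:
  E[<X>_t] = (5/4)^2 * 1^2 * (exp((2*4 + (5/4)^2) t) - 1) / (2*4 + (5/4)^2)
           = (5/4)^2 * 1^2 * (exp((153/16) t) - 1) / (153/16) = 25*exp(153*t/16)/153 - 25/153.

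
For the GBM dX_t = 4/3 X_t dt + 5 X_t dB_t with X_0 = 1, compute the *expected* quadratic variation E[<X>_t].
E[<X>_t] = 75*exp(83*t/3)/83 - 75/83

<X>_t = int_0^t (5 * X_s)^2 ds. Taking expectation inside the integral: E[<X>_t] = 5^2 * int_0^t E[X_s^2] ds. For GBM, E[X_s^2] = x_0^2 * exp((2 mu + sigma^2) s). Integrating:
  E[<X>_t] = 5^2 * 1^2 * (exp((2*(4/3) + 5^2) t) - 1) / (2*(4/3) + 5^2)
           = 5^2 * 1^2 * (exp((83/3) t) - 1) / (83/3) = 75*exp(83*t/3)/83 - 75/83.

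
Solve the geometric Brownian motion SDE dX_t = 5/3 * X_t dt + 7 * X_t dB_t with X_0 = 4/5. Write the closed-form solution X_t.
X_t = 4/5 * exp((-137/6) * t + (7) * B_t)

For GBM dX = mu X dt + sigma X dB with X_0 = x_0, apply Itô to Y = log X: dY = (mu - sigma^2/2) dt + sigma dB, so Y_t = log(x_0) + (mu - sigma^2/2) t + sigma B_t and hence X_t = x_0 * exp((mu - sigma^2/2) t + sigma B_t).
With mu = 5/3, sigma = 7, x_0 = 4/5, this gives:
  X_t = 4/5 * exp((-137/6) * t + (7) * B_t).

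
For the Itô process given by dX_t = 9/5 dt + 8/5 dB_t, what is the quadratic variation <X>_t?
<X>_t = 64*t/25

For an Itô process dX_t = a(t) dt + b(t) dB_t, the quadratic variation is <X>_t = int_0^t b(s)^2 ds (the drift term does not contribute). Here b(s) = 8/5, so
  b(s)^2 = 64/25.
Integrating from 0 to t:
  <X>_t = int_0^t (64/25) ds = 64*t/25.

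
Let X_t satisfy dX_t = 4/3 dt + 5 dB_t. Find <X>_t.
<X>_t = 25*t

For an Itô process dX_t = a(t) dt + b(t) dB_t, the quadratic variation is <X>_t = int_0^t b(s)^2 ds (the drift term does not contribute). Here b(s) = 5, so
  b(s)^2 = 25.
Integrating from 0 to t:
  <X>_t = int_0^t (25) ds = 25*t.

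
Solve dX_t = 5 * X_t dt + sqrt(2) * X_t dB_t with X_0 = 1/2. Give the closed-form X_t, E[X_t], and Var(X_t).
X_t = 1/2 * exp((4) t + (sqrt(2)) B_t); E[X_t] = exp(5*t)/2; Var(X_t) = (exp(2*t) - 1)*exp(10*t)/4

For GBM dX = mu X dt + sigma X dB with X_0 = x_0, apply Itô to Y = log X: dY = (mu - sigma^2/2) dt + sigma dB, so Y_t = log(x_0) + (mu - sigma^2/2) t + sigma B_t and hence X_t = x_0 * exp((mu - sigma^2/2) t + sigma B_t).
With mu = 5, sigma = sqrt(2), x_0 = 1/2, this gives:
  X_t = 1/2 * exp((4) * t + (sqrt(2)) * B_t).
Since sigma*B_t ~ Normal(0, sigma^2 t), E[exp(sigma*B_t)] = exp(sigma^2 t / 2); so E[X_t] = x_0 * exp((mu - sigma^2/2) t) * exp(sigma^2 t / 2) = x_0 * exp(mu t) = exp(5*t)/2.
Var(X_t) = E[X_t^2] - (E[X_t])^2 = x_0^2 * exp(2 mu t) * (exp(sigma^2 t) - 1) = (exp(2*t) - 1)*exp(10*t)/4.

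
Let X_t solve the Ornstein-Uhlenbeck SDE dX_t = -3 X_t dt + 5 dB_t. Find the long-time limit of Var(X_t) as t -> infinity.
lim Var(X_t) = 25/6

The OU SDE dX = -theta X dt + sigma dB admits the integrating factor exp(theta t): d(exp(theta t) X_t) = sigma exp(theta t) dB_t. Integrating from 0 to t gives X_t = x_0 * exp(-theta t) + sigma * int_0^t exp(-theta (t-s)) dB_s for any initial x_0. The Itô integral has variance (by the Itô isometry) sigma^2 * int_0^t exp(-2 theta (t - s)) ds = sigma^2 * (1 - exp(-2 theta t)) / (2 theta), independent of x_0.
With theta = 3, sigma = 5:
  Var(X_t) = (5)^2 * (1 - exp(-2*3 t)) / (2 * 3) = 25/6 - 25*exp(-6*t)/6.
As t -> infinity, exp(-2*3 t) -> 0, so the stationary variance is sigma^2 / (2 theta) = 25/6.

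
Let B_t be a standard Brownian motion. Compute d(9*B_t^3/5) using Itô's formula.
d(9*B_t^3/5) = (27*B_t/5) dt + (27*B_t^2/5) dB_t

Itô's formula for f(B_t) gives d f(B_t) = f'(B_t) dB_t + (1/2) f''(B_t) dt. Compute derivatives of f(x) = 9*x^3/5:
  f'(x)  = 27*x^2/5
  f''(x) = 54*x/5
Substitute x = B_t and multiply the f'' term by 1/2:
  drift     = (1/2) * (54*x/5) evaluated at B_t = 27*B_t/5
  diffusion = (27*x^2/5) evaluated at B_t = 27*B_t^2/5
Therefore d(9*B_t^3/5) = (27*B_t/5) dt + (27*B_t^2/5) dB_t.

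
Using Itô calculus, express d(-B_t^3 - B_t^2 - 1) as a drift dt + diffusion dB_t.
d(-B_t^3 - B_t^2 - 1) = (-3*B_t - 1) dt + (B_t*(-3*B_t - 2)) dB_t

Itô's formula for f(B_t) gives d f(B_t) = f'(B_t) dB_t + (1/2) f''(B_t) dt. Compute derivatives of f(x) = -x^3 - x^2 - 1:
  f'(x)  = x*(-3*x - 2)
  f''(x) = -6*x - 2
Substitute x = B_t and multiply the f'' term by 1/2:
  drift     = (1/2) * (-6*x - 2) evaluated at B_t = -3*B_t - 1
  diffusion = (x*(-3*x - 2)) evaluated at B_t = B_t*(-3*B_t - 2)
Therefore d(-B_t^3 - B_t^2 - 1) = (-3*B_t - 1) dt + (B_t*(-3*B_t - 2)) dB_t.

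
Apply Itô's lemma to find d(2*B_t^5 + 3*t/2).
d(2*B_t^5 + 3*t/2) = (20*B_t^3 + 3/2) dt + (10*B_t^4) dB_t

Itô's formula for f(t, x): d f(t, B_t) = (f_t + (1/2) f_xx) dt + f_x dB_t. Compute partials of f(t, x) = 3*t/2 + 2*x^5:
  f_t(t,x)  = 3/2
  f_x(t,x)  = 10*x^4
  f_xx(t,x) = 40*x^3
Assemble drift = f_t + (1/2) f_xx = 20*x^3 + 3/2 and diffusion = f_x = 10*x^4. Substituting x = B_t:
  d(2*B_t^5 + 3*t/2) = (20*B_t^3 + 3/2) dt + (10*B_t^4) dB_t.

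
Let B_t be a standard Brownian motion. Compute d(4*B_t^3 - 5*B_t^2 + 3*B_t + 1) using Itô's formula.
d(4*B_t^3 - 5*B_t^2 + 3*B_t + 1) = (12*B_t - 5) dt + (12*B_t^2 - 10*B_t + 3) dB_t

Itô's formula for f(B_t) gives d f(B_t) = f'(B_t) dB_t + (1/2) f''(B_t) dt. Compute derivatives of f(x) = 4*x^3 - 5*x^2 + 3*x + 1:
  f'(x)  = 12*x^2 - 10*x + 3
  f''(x) = 24*x - 10
Substitute x = B_t and multiply the f'' term by 1/2:
  drift     = (1/2) * (24*x - 10) evaluated at B_t = 12*B_t - 5
  diffusion = (12*x^2 - 10*x + 3) evaluated at B_t = 12*B_t^2 - 10*B_t + 3
Therefore d(4*B_t^3 - 5*B_t^2 + 3*B_t + 1) = (12*B_t - 5) dt + (12*B_t^2 - 10*B_t + 3) dB_t.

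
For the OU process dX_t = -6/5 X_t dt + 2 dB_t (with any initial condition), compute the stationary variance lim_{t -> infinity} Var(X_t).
lim Var(X_t) = 5/3

The OU SDE dX = -theta X dt + sigma dB admits the integrating factor exp(theta t): d(exp(theta t) X_t) = sigma exp(theta t) dB_t. Integrating from 0 to t gives X_t = x_0 * exp(-theta t) + sigma * int_0^t exp(-theta (t-s)) dB_s for any initial x_0. The Itô integral has variance (by the Itô isometry) sigma^2 * int_0^t exp(-2 theta (t - s)) ds = sigma^2 * (1 - exp(-2 theta t)) / (2 theta), independent of x_0.
With theta = 6/5, sigma = 2:
  Var(X_t) = (2)^2 * (1 - exp(-2*6/5 t)) / (2 * 6/5) = 5/3 - 5*exp(-12*t/5)/3.
As t -> infinity, exp(-2*6/5 t) -> 0, so the stationary variance is sigma^2 / (2 theta) = 5/3.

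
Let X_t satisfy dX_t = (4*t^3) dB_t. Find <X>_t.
<X>_t = 16*t^7/7

For an Itô process dX_t = a(t) dt + b(t) dB_t, the quadratic variation is <X>_t = int_0^t b(s)^2 ds (the drift term does not contribute). Here b(s) = 4*s^3, so
  b(s)^2 = 16*s^6.
Integrating from 0 to t:
  <X>_t = int_0^t (16*s^6) ds = 16*t^7/7.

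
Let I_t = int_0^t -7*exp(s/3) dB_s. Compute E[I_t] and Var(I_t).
E[I_t] = 0; Var(I_t) = 147*exp(2*t/3)/2 - 147/2

The Itô integral of a deterministic integrand f(s) has mean 0 because each increment f(s) * (B_{s+ds} - B_s) has mean 0. By the Itô isometry:
  Var( int_0^t f(s) dB_s ) = E[ (int_0^t f(s) dB_s)^2 ] = int_0^t f(s)^2 ds.
Here f(s) = -7*exp(s/3), so f(s)^2 = 49*exp(2*s/3). Integrate:
  int_0^t (49*exp(2*s/3)) ds = 147*exp(2*t/3)/2 - 147/2.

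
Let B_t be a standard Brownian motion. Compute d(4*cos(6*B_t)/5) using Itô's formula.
d(4*cos(6*B_t)/5) = (-72*cos(6*B_t)/5) dt + (-24*sin(6*B_t)/5) dB_t

Itô's formula for f(B_t) gives d f(B_t) = f'(B_t) dB_t + (1/2) f''(B_t) dt. Compute derivatives of f(x) = 4*cos(6*x)/5:
  f'(x)  = -24*sin(6*x)/5
  f''(x) = -144*cos(6*x)/5
Substitute x = B_t and multiply the f'' term by 1/2:
  drift     = (1/2) * (-144*cos(6*x)/5) evaluated at B_t = -72*cos(6*B_t)/5
  diffusion = (-24*sin(6*x)/5) evaluated at B_t = -24*sin(6*B_t)/5
Therefore d(4*cos(6*B_t)/5) = (-72*cos(6*B_t)/5) dt + (-24*sin(6*B_t)/5) dB_t.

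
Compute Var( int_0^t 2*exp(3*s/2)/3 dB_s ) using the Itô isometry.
Var = 4*exp(3*t)/27 - 4/27

The Itô integral of a deterministic integrand f(s) has mean 0 because each increment f(s) * (B_{s+ds} - B_s) has mean 0. By the Itô isometry:
  Var( int_0^t f(s) dB_s ) = E[ (int_0^t f(s) dB_s)^2 ] = int_0^t f(s)^2 ds.
Here f(s) = 2*exp(3*s/2)/3, so f(s)^2 = 4*exp(3*s)/9. Integrate:
  int_0^t (4*exp(3*s)/9) ds = 4*exp(3*t)/27 - 4/27.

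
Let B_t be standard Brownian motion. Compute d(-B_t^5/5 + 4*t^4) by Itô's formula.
d(-B_t^5/5 + 4*t^4) = (-2*B_t^3 + 16*t^3) dt + (-B_t^4) dB_t

Itô's formula for f(t, x): d f(t, B_t) = (f_t + (1/2) f_xx) dt + f_x dB_t. Compute partials of f(t, x) = 4*t^4 - x^5/5:
  f_t(t,x)  = 16*t^3
  f_x(t,x)  = -x^4
  f_xx(t,x) = -4*x^3
Assemble drift = f_t + (1/2) f_xx = 16*t^3 - 2*x^3 and diffusion = f_x = -x^4. Substituting x = B_t:
  d(-B_t^5/5 + 4*t^4) = (-2*B_t^3 + 16*t^3) dt + (-B_t^4) dB_t.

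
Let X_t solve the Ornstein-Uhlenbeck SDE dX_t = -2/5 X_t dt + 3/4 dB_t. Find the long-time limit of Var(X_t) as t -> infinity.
lim Var(X_t) = 45/64

The OU SDE dX = -theta X dt + sigma dB admits the integrating factor exp(theta t): d(exp(theta t) X_t) = sigma exp(theta t) dB_t. Integrating from 0 to t gives X_t = x_0 * exp(-theta t) + sigma * int_0^t exp(-theta (t-s)) dB_s for any initial x_0. The Itô integral has variance (by the Itô isometry) sigma^2 * int_0^t exp(-2 theta (t - s)) ds = sigma^2 * (1 - exp(-2 theta t)) / (2 theta), independent of x_0.
With theta = 2/5, sigma = 3/4:
  Var(X_t) = (3/4)^2 * (1 - exp(-2*2/5 t)) / (2 * 2/5) = 45/64 - 45*exp(-4*t/5)/64.
As t -> infinity, exp(-2*2/5 t) -> 0, so the stationary variance is sigma^2 / (2 theta) = 45/64.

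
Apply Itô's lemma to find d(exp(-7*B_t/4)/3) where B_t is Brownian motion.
d(exp(-7*B_t/4)/3) = (49*exp(-7*B_t/4)/96) dt + (-7*exp(-7*B_t/4)/12) dB_t

Itô's formula for f(B_t) gives d f(B_t) = f'(B_t) dB_t + (1/2) f''(B_t) dt. Compute derivatives of f(x) = exp(-7*x/4)/3:
  f'(x)  = -7*exp(-7*x/4)/12
  f''(x) = 49*exp(-7*x/4)/48
Substitute x = B_t and multiply the f'' term by 1/2:
  drift     = (1/2) * (49*exp(-7*x/4)/48) evaluated at B_t = 49*exp(-7*B_t/4)/96
  diffusion = (-7*exp(-7*x/4)/12) evaluated at B_t = -7*exp(-7*B_t/4)/12
Therefore d(exp(-7*B_t/4)/3) = (49*exp(-7*B_t/4)/96) dt + (-7*exp(-7*B_t/4)/12) dB_t.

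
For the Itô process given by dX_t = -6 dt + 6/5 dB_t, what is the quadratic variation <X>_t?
<X>_t = 36*t/25

For an Itô process dX_t = a(t) dt + b(t) dB_t, the quadratic variation is <X>_t = int_0^t b(s)^2 ds (the drift term does not contribute). Here b(s) = 6/5, so
  b(s)^2 = 36/25.
Integrating from 0 to t:
  <X>_t = int_0^t (36/25) ds = 36*t/25.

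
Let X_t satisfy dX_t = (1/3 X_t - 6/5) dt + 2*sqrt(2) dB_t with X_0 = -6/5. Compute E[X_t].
E[X_t] = 18/5 - 24*exp(t/3)/5

Taking expectations and using E[dB_t] = 0, the mean m(t) = E[X_t] satisfies the ODE m'(t) = a m(t) + b with m(0) = x_0. With a = 1/3, b = -6/5, x_0 = -6/5, the solution is
  m(t) = x_0 * exp(a t) + (b/a) * (exp(a t) - 1)
       = (-6/5) * exp((1/3) t) + ((-6/5)/(1/3)) * (exp((1/3) t) - 1)
       = 18/5 - 24*exp(t/3)/5.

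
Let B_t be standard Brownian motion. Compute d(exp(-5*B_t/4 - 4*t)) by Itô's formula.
d(exp(-5*B_t/4 - 4*t)) = (-103*exp(-5*B_t/4 - 4*t)/32) dt + (-5*exp(-5*B_t/4 - 4*t)/4) dB_t

Itô's formula for f(t, x): d f(t, B_t) = (f_t + (1/2) f_xx) dt + f_x dB_t. Compute partials of f(t, x) = exp(-4*t - 5*x/4):
  f_t(t,x)  = -4*exp(-4*t - 5*x/4)
  f_x(t,x)  = -5*exp(-4*t - 5*x/4)/4
  f_xx(t,x) = 25*exp(-4*t - 5*x/4)/16
Assemble drift = f_t + (1/2) f_xx = -103*exp(-4*t - 5*x/4)/32 and diffusion = f_x = -5*exp(-4*t - 5*x/4)/4. Substituting x = B_t:
  d(exp(-5*B_t/4 - 4*t)) = (-103*exp(-5*B_t/4 - 4*t)/32) dt + (-5*exp(-5*B_t/4 - 4*t)/4) dB_t.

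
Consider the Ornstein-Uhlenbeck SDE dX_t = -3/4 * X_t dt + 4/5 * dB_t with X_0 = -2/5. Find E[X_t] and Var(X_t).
E[X_t] = -2*exp(-3*t/4)/5; Var(X_t) = 32/75 - 32*exp(-3*t/2)/75

The OU SDE dX = -theta X dt + sigma dB admits the integrating factor exp(theta t): d(exp(theta t) X_t) = sigma exp(theta t) dB_t. Integrating from 0 to t:
  X_t = x_0 * exp(-theta t) + sigma * int_0^t exp(-theta (t-s)) dB_s.
The Itô integral has mean 0 and (by the Itô isometry) variance sigma^2 * int_0^t exp(-2 theta (t - s)) ds = sigma^2 * (1 - exp(-2 theta t)) / (2 theta).
With theta = 3/4, sigma = 4/5, x_0 = -2/5:
  E[X_t] = -2/5 * exp(-3/4 t) = -2*exp(-3*t/4)/5
  Var(X_t) = (4/5)^2 * (1 - exp(-2*3/4 t)) / (2 * 3/4) = 32/75 - 32*exp(-3*t/2)/75.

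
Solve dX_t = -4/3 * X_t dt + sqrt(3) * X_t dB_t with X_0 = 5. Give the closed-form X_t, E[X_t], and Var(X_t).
X_t = 5 * exp((-17/6) t + (sqrt(3)) B_t); E[X_t] = 5*exp(-4*t/3); Var(X_t) = (25*exp(3*t) - 25)*exp(-8*t/3)

For GBM dX = mu X dt + sigma X dB with X_0 = x_0, apply Itô to Y = log X: dY = (mu - sigma^2/2) dt + sigma dB, so Y_t = log(x_0) + (mu - sigma^2/2) t + sigma B_t and hence X_t = x_0 * exp((mu - sigma^2/2) t + sigma B_t).
With mu = -4/3, sigma = sqrt(3), x_0 = 5, this gives:
  X_t = 5 * exp((-17/6) * t + (sqrt(3)) * B_t).
Since sigma*B_t ~ Normal(0, sigma^2 t), E[exp(sigma*B_t)] = exp(sigma^2 t / 2); so E[X_t] = x_0 * exp((mu - sigma^2/2) t) * exp(sigma^2 t / 2) = x_0 * exp(mu t) = 5*exp(-4*t/3).
Var(X_t) = E[X_t^2] - (E[X_t])^2 = x_0^2 * exp(2 mu t) * (exp(sigma^2 t) - 1) = (25*exp(3*t) - 25)*exp(-8*t/3).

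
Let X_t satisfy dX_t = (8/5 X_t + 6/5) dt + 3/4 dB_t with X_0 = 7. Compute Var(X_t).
Var(X_t) = 45*exp(16*t/5)/256 - 45/256

The variance V(t) = Var(X_t) satisfies V'(t) = 2 a V(t) + c^2 with V(0) = 0 (drift coefficient is linear in X, diffusion is constant). With a = 8/5, c = 3/4, the solution is
  V(t) = (c^2 / (2 a)) * (exp(2 a t) - 1)
       = ((3/4)^2 / (2*(8/5))) * (exp((16/5) t) - 1)
       = 45*exp(16*t/5)/256 - 45/256.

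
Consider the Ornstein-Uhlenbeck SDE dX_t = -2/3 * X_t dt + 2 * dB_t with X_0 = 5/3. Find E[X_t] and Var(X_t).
E[X_t] = 5*exp(-2*t/3)/3; Var(X_t) = 3 - 3*exp(-4*t/3)

The OU SDE dX = -theta X dt + sigma dB admits the integrating factor exp(theta t): d(exp(theta t) X_t) = sigma exp(theta t) dB_t. Integrating from 0 to t:
  X_t = x_0 * exp(-theta t) + sigma * int_0^t exp(-theta (t-s)) dB_s.
The Itô integral has mean 0 and (by the Itô isometry) variance sigma^2 * int_0^t exp(-2 theta (t - s)) ds = sigma^2 * (1 - exp(-2 theta t)) / (2 theta).
With theta = 2/3, sigma = 2, x_0 = 5/3:
  E[X_t] = 5/3 * exp(-2/3 t) = 5*exp(-2*t/3)/3
  Var(X_t) = (2)^2 * (1 - exp(-2*2/3 t)) / (2 * 2/3) = 3 - 3*exp(-4*t/3).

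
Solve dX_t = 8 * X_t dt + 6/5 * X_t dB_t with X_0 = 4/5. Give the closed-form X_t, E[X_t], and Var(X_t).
X_t = 4/5 * exp((182/25) t + (6/5) B_t); E[X_t] = 4*exp(8*t)/5; Var(X_t) = 16*(exp(36*t/25) - 1)*exp(16*t)/25

For GBM dX = mu X dt + sigma X dB with X_0 = x_0, apply Itô to Y = log X: dY = (mu - sigma^2/2) dt + sigma dB, so Y_t = log(x_0) + (mu - sigma^2/2) t + sigma B_t and hence X_t = x_0 * exp((mu - sigma^2/2) t + sigma B_t).
With mu = 8, sigma = 6/5, x_0 = 4/5, this gives:
  X_t = 4/5 * exp((182/25) * t + (6/5) * B_t).
Since sigma*B_t ~ Normal(0, sigma^2 t), E[exp(sigma*B_t)] = exp(sigma^2 t / 2); so E[X_t] = x_0 * exp((mu - sigma^2/2) t) * exp(sigma^2 t / 2) = x_0 * exp(mu t) = 4*exp(8*t)/5.
Var(X_t) = E[X_t^2] - (E[X_t])^2 = x_0^2 * exp(2 mu t) * (exp(sigma^2 t) - 1) = 16*(exp(36*t/25) - 1)*exp(16*t)/25.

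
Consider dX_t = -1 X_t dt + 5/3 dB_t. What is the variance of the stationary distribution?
lim Var(X_t) = 25/18

The OU SDE dX = -theta X dt + sigma dB admits the integrating factor exp(theta t): d(exp(theta t) X_t) = sigma exp(theta t) dB_t. Integrating from 0 to t gives X_t = x_0 * exp(-theta t) + sigma * int_0^t exp(-theta (t-s)) dB_s for any initial x_0. The Itô integral has variance (by the Itô isometry) sigma^2 * int_0^t exp(-2 theta (t - s)) ds = sigma^2 * (1 - exp(-2 theta t)) / (2 theta), independent of x_0.
With theta = 1, sigma = 5/3:
  Var(X_t) = (5/3)^2 * (1 - exp(-2*1 t)) / (2 * 1) = 25/18 - 25*exp(-2*t)/18.
As t -> infinity, exp(-2*1 t) -> 0, so the stationary variance is sigma^2 / (2 theta) = 25/18.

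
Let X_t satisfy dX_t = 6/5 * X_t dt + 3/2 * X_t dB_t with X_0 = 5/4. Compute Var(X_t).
Var(X_t) = 25*(exp(9*t/4) - 1)*exp(12*t/5)/16

For GBM dX = mu X dt + sigma X dB with X_0 = x_0, apply Itô to Y = log X: dY = (mu - sigma^2/2) dt + sigma dB, so Y_t = log(x_0) + (mu - sigma^2/2) t + sigma B_t and hence X_t = x_0 * exp((mu - sigma^2/2) t + sigma B_t).
With mu = 6/5, sigma = 3/2, x_0 = 5/4, this gives:
  X_t = 5/4 * exp((3/40) * t + (3/2) * B_t).
Since sigma*B_t ~ Normal(0, sigma^2 t), E[exp(sigma*B_t)] = exp(sigma^2 t / 2); so E[X_t] = x_0 * exp((mu - sigma^2/2) t) * exp(sigma^2 t / 2) = x_0 * exp(mu t) = 5*exp(6*t/5)/4.
Var(X_t) = E[X_t^2] - (E[X_t])^2 = x_0^2 * exp(2 mu t) * (exp(sigma^2 t) - 1) = 25*(exp(9*t/4) - 1)*exp(12*t/5)/16.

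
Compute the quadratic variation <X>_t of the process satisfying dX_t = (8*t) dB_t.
<X>_t = 64*t^3/3

For an Itô process dX_t = a(t) dt + b(t) dB_t, the quadratic variation is <X>_t = int_0^t b(s)^2 ds (the drift term does not contribute). Here b(s) = 8*s, so
  b(s)^2 = 64*s^2.
Integrating from 0 to t:
  <X>_t = int_0^t (64*s^2) ds = 64*t^3/3.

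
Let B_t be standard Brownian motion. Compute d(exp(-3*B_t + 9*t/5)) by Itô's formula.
d(exp(-3*B_t + 9*t/5)) = (63*exp(-3*B_t + 9*t/5)/10) dt + (-3*exp(-3*B_t + 9*t/5)) dB_t

Itô's formula for f(t, x): d f(t, B_t) = (f_t + (1/2) f_xx) dt + f_x dB_t. Compute partials of f(t, x) = exp(9*t/5 - 3*x):
  f_t(t,x)  = 9*exp(9*t/5 - 3*x)/5
  f_x(t,x)  = -3*exp(9*t/5 - 3*x)
  f_xx(t,x) = 9*exp(9*t/5 - 3*x)
Assemble drift = f_t + (1/2) f_xx = 63*exp(9*t/5 - 3*x)/10 and diffusion = f_x = -3*exp(9*t/5 - 3*x). Substituting x = B_t:
  d(exp(-3*B_t + 9*t/5)) = (63*exp(-3*B_t + 9*t/5)/10) dt + (-3*exp(-3*B_t + 9*t/5)) dB_t.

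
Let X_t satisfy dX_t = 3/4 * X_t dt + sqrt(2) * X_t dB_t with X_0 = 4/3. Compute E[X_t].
E[X_t] = 4*exp(3*t/4)/3

For GBM dX = mu X dt + sigma X dB with X_0 = x_0, apply Itô to Y = log X: dY = (mu - sigma^2/2) dt + sigma dB, so Y_t = log(x_0) + (mu - sigma^2/2) t + sigma B_t and hence X_t = x_0 * exp((mu - sigma^2/2) t + sigma B_t).
With mu = 3/4, sigma = sqrt(2), x_0 = 4/3, this gives:
  X_t = 4/3 * exp((-1/4) * t + (sqrt(2)) * B_t).
Since sigma*B_t ~ Normal(0, sigma^2 t), E[exp(sigma*B_t)] = exp(sigma^2 t / 2); so E[X_t] = x_0 * exp((mu - sigma^2/2) t) * exp(sigma^2 t / 2) = x_0 * exp(mu t) = 4*exp(3*t/4)/3.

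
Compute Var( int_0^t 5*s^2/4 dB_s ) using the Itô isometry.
Var = 5*t^5/16

The Itô integral of a deterministic integrand f(s) has mean 0 because each increment f(s) * (B_{s+ds} - B_s) has mean 0. By the Itô isometry:
  Var( int_0^t f(s) dB_s ) = E[ (int_0^t f(s) dB_s)^2 ] = int_0^t f(s)^2 ds.
Here f(s) = 5*s^2/4, so f(s)^2 = 25*s^4/16. Integrate:
  int_0^t (25*s^4/16) ds = 5*t^5/16.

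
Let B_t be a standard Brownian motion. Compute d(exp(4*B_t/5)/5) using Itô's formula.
d(exp(4*B_t/5)/5) = (8*exp(4*B_t/5)/125) dt + (4*exp(4*B_t/5)/25) dB_t

Itô's formula for f(B_t) gives d f(B_t) = f'(B_t) dB_t + (1/2) f''(B_t) dt. Compute derivatives of f(x) = exp(4*x/5)/5:
  f'(x)  = 4*exp(4*x/5)/25
  f''(x) = 16*exp(4*x/5)/125
Substitute x = B_t and multiply the f'' term by 1/2:
  drift     = (1/2) * (16*exp(4*x/5)/125) evaluated at B_t = 8*exp(4*B_t/5)/125
  diffusion = (4*exp(4*x/5)/25) evaluated at B_t = 4*exp(4*B_t/5)/25
Therefore d(exp(4*B_t/5)/5) = (8*exp(4*B_t/5)/125) dt + (4*exp(4*B_t/5)/25) dB_t.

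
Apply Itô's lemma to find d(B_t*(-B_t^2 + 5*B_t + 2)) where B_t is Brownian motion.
d(B_t*(-B_t^2 + 5*B_t + 2)) = (5 - 3*B_t) dt + (-3*B_t^2 + 10*B_t + 2) dB_t

Itô's formula for f(B_t) gives d f(B_t) = f'(B_t) dB_t + (1/2) f''(B_t) dt. Compute derivatives of f(x) = x*(-x^2 + 5*x + 2):
  f'(x)  = -3*x^2 + 10*x + 2
  f''(x) = 10 - 6*x
Substitute x = B_t and multiply the f'' term by 1/2:
  drift     = (1/2) * (10 - 6*x) evaluated at B_t = 5 - 3*B_t
  diffusion = (-3*x^2 + 10*x + 2) evaluated at B_t = -3*B_t^2 + 10*B_t + 2
Therefore d(B_t*(-B_t^2 + 5*B_t + 2)) = (5 - 3*B_t) dt + (-3*B_t^2 + 10*B_t + 2) dB_t.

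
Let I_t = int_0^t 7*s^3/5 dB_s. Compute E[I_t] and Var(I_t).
E[I_t] = 0; Var(I_t) = 7*t^7/25

The Itô integral of a deterministic integrand f(s) has mean 0 because each increment f(s) * (B_{s+ds} - B_s) has mean 0. By the Itô isometry:
  Var( int_0^t f(s) dB_s ) = E[ (int_0^t f(s) dB_s)^2 ] = int_0^t f(s)^2 ds.
Here f(s) = 7*s^3/5, so f(s)^2 = 49*s^6/25. Integrate:
  int_0^t (49*s^6/25) ds = 7*t^7/25.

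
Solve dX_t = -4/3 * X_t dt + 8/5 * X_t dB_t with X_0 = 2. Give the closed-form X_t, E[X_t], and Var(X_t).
X_t = 2 * exp((-196/75) t + (8/5) B_t); E[X_t] = 2*exp(-4*t/3); Var(X_t) = (4*exp(64*t/25) - 4)*exp(-8*t/3)

For GBM dX = mu X dt + sigma X dB with X_0 = x_0, apply Itô to Y = log X: dY = (mu - sigma^2/2) dt + sigma dB, so Y_t = log(x_0) + (mu - sigma^2/2) t + sigma B_t and hence X_t = x_0 * exp((mu - sigma^2/2) t + sigma B_t).
With mu = -4/3, sigma = 8/5, x_0 = 2, this gives:
  X_t = 2 * exp((-196/75) * t + (8/5) * B_t).
Since sigma*B_t ~ Normal(0, sigma^2 t), E[exp(sigma*B_t)] = exp(sigma^2 t / 2); so E[X_t] = x_0 * exp((mu - sigma^2/2) t) * exp(sigma^2 t / 2) = x_0 * exp(mu t) = 2*exp(-4*t/3).
Var(X_t) = E[X_t^2] - (E[X_t])^2 = x_0^2 * exp(2 mu t) * (exp(sigma^2 t) - 1) = (4*exp(64*t/25) - 4)*exp(-8*t/3).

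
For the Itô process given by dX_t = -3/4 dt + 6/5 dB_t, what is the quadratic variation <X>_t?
<X>_t = 36*t/25

For an Itô process dX_t = a(t) dt + b(t) dB_t, the quadratic variation is <X>_t = int_0^t b(s)^2 ds (the drift term does not contribute). Here b(s) = 6/5, so
  b(s)^2 = 36/25.
Integrating from 0 to t:
  <X>_t = int_0^t (36/25) ds = 36*t/25.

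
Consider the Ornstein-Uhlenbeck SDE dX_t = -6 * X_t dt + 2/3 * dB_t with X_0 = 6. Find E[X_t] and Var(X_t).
E[X_t] = 6*exp(-6*t); Var(X_t) = 1/27 - exp(-12*t)/27

The OU SDE dX = -theta X dt + sigma dB admits the integrating factor exp(theta t): d(exp(theta t) X_t) = sigma exp(theta t) dB_t. Integrating from 0 to t:
  X_t = x_0 * exp(-theta t) + sigma * int_0^t exp(-theta (t-s)) dB_s.
The Itô integral has mean 0 and (by the Itô isometry) variance sigma^2 * int_0^t exp(-2 theta (t - s)) ds = sigma^2 * (1 - exp(-2 theta t)) / (2 theta).
With theta = 6, sigma = 2/3, x_0 = 6:
  E[X_t] = 6 * exp(-6 t) = 6*exp(-6*t)
  Var(X_t) = (2/3)^2 * (1 - exp(-2*6 t)) / (2 * 6) = 1/27 - exp(-12*t)/27.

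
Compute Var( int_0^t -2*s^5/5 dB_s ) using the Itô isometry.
Var = 4*t^11/275

The Itô integral of a deterministic integrand f(s) has mean 0 because each increment f(s) * (B_{s+ds} - B_s) has mean 0. By the Itô isometry:
  Var( int_0^t f(s) dB_s ) = E[ (int_0^t f(s) dB_s)^2 ] = int_0^t f(s)^2 ds.
Here f(s) = -2*s^5/5, so f(s)^2 = 4*s^10/25. Integrate:
  int_0^t (4*s^10/25) ds = 4*t^11/275.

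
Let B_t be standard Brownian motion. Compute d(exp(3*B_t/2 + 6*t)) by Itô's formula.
d(exp(3*B_t/2 + 6*t)) = (57*exp(3*B_t/2 + 6*t)/8) dt + (3*exp(3*B_t/2 + 6*t)/2) dB_t

Itô's formula for f(t, x): d f(t, B_t) = (f_t + (1/2) f_xx) dt + f_x dB_t. Compute partials of f(t, x) = exp(6*t + 3*x/2):
  f_t(t,x)  = 6*exp(6*t + 3*x/2)
  f_x(t,x)  = 3*exp(6*t + 3*x/2)/2
  f_xx(t,x) = 9*exp(6*t + 3*x/2)/4
Assemble drift = f_t + (1/2) f_xx = 57*exp(6*t + 3*x/2)/8 and diffusion = f_x = 3*exp(6*t + 3*x/2)/2. Substituting x = B_t:
  d(exp(3*B_t/2 + 6*t)) = (57*exp(3*B_t/2 + 6*t)/8) dt + (3*exp(3*B_t/2 + 6*t)/2) dB_t.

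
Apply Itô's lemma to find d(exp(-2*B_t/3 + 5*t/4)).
d(exp(-2*B_t/3 + 5*t/4)) = (53*exp(-2*B_t/3 + 5*t/4)/36) dt + (-2*exp(-2*B_t/3 + 5*t/4)/3) dB_t

Itô's formula for f(t, x): d f(t, B_t) = (f_t + (1/2) f_xx) dt + f_x dB_t. Compute partials of f(t, x) = exp(5*t/4 - 2*x/3):
  f_t(t,x)  = 5*exp(5*t/4 - 2*x/3)/4
  f_x(t,x)  = -2*exp(5*t/4 - 2*x/3)/3
  f_xx(t,x) = 4*exp(5*t/4 - 2*x/3)/9
Assemble drift = f_t + (1/2) f_xx = 53*exp(5*t/4 - 2*x/3)/36 and diffusion = f_x = -2*exp(5*t/4 - 2*x/3)/3. Substituting x = B_t:
  d(exp(-2*B_t/3 + 5*t/4)) = (53*exp(-2*B_t/3 + 5*t/4)/36) dt + (-2*exp(-2*B_t/3 + 5*t/4)/3) dB_t.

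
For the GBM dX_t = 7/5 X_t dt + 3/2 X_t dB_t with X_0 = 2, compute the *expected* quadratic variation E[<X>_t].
E[<X>_t] = 180*exp(101*t/20)/101 - 180/101

<X>_t = int_0^t ((3/2) * X_s)^2 ds. Taking expectation inside the integral: E[<X>_t] = (3/2)^2 * int_0^t E[X_s^2] ds. For GBM, E[X_s^2] = x_0^2 * exp((2 mu + sigma^2) s). Integrating:
  E[<X>_t] = (3/2)^2 * 2^2 * (exp((2*(7/5) + (3/2)^2) t) - 1) / (2*(7/5) + (3/2)^2)
           = (3/2)^2 * 2^2 * (exp((101/20) t) - 1) / (101/20) = 180*exp(101*t/20)/101 - 180/101.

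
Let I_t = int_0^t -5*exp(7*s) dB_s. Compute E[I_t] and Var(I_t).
E[I_t] = 0; Var(I_t) = 25*exp(14*t)/14 - 25/14

The Itô integral of a deterministic integrand f(s) has mean 0 because each increment f(s) * (B_{s+ds} - B_s) has mean 0. By the Itô isometry:
  Var( int_0^t f(s) dB_s ) = E[ (int_0^t f(s) dB_s)^2 ] = int_0^t f(s)^2 ds.
Here f(s) = -5*exp(7*s), so f(s)^2 = 25*exp(14*s). Integrate:
  int_0^t (25*exp(14*s)) ds = 25*exp(14*t)/14 - 25/14.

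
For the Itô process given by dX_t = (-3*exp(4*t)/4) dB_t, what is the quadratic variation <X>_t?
<X>_t = 9*exp(8*t)/128 - 9/128

For an Itô process dX_t = a(t) dt + b(t) dB_t, the quadratic variation is <X>_t = int_0^t b(s)^2 ds (the drift term does not contribute). Here b(s) = -3*exp(4*s)/4, so
  b(s)^2 = 9*exp(8*s)/16.
Integrating from 0 to t:
  <X>_t = int_0^t (9*exp(8*s)/16) ds = 9*exp(8*t)/128 - 9/128.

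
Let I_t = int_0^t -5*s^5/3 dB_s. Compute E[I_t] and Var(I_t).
E[I_t] = 0; Var(I_t) = 25*t^11/99

The Itô integral of a deterministic integrand f(s) has mean 0 because each increment f(s) * (B_{s+ds} - B_s) has mean 0. By the Itô isometry:
  Var( int_0^t f(s) dB_s ) = E[ (int_0^t f(s) dB_s)^2 ] = int_0^t f(s)^2 ds.
Here f(s) = -5*s^5/3, so f(s)^2 = 25*s^10/9. Integrate:
  int_0^t (25*s^10/9) ds = 25*t^11/99.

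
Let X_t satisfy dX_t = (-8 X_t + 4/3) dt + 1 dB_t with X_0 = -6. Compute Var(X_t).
Var(X_t) = 1/16 - exp(-16*t)/16

The variance V(t) = Var(X_t) satisfies V'(t) = 2 a V(t) + c^2 with V(0) = 0 (drift coefficient is linear in X, diffusion is constant). With a = -8, c = 1, the solution is
  V(t) = (c^2 / (2 a)) * (exp(2 a t) - 1)
       = (1^2 / (2*(-8))) * (exp((-16) t) - 1)
       = 1/16 - exp(-16*t)/16.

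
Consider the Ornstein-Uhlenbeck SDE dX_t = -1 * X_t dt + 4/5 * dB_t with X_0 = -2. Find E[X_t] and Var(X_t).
E[X_t] = -2*exp(-t); Var(X_t) = 8/25 - 8*exp(-2*t)/25

The OU SDE dX = -theta X dt + sigma dB admits the integrating factor exp(theta t): d(exp(theta t) X_t) = sigma exp(theta t) dB_t. Integrating from 0 to t:
  X_t = x_0 * exp(-theta t) + sigma * int_0^t exp(-theta (t-s)) dB_s.
The Itô integral has mean 0 and (by the Itô isometry) variance sigma^2 * int_0^t exp(-2 theta (t - s)) ds = sigma^2 * (1 - exp(-2 theta t)) / (2 theta).
With theta = 1, sigma = 4/5, x_0 = -2:
  E[X_t] = -2 * exp(-1 t) = -2*exp(-t)
  Var(X_t) = (4/5)^2 * (1 - exp(-2*1 t)) / (2 * 1) = 8/25 - 8*exp(-2*t)/25.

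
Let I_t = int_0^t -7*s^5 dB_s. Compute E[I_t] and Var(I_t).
E[I_t] = 0; Var(I_t) = 49*t^11/11

The Itô integral of a deterministic integrand f(s) has mean 0 because each increment f(s) * (B_{s+ds} - B_s) has mean 0. By the Itô isometry:
  Var( int_0^t f(s) dB_s ) = E[ (int_0^t f(s) dB_s)^2 ] = int_0^t f(s)^2 ds.
Here f(s) = -7*s^5, so f(s)^2 = 49*s^10. Integrate:
  int_0^t (49*s^10) ds = 49*t^11/11.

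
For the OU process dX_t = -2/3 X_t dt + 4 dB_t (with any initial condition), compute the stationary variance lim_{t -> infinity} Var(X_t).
lim Var(X_t) = 12

The OU SDE dX = -theta X dt + sigma dB admits the integrating factor exp(theta t): d(exp(theta t) X_t) = sigma exp(theta t) dB_t. Integrating from 0 to t gives X_t = x_0 * exp(-theta t) + sigma * int_0^t exp(-theta (t-s)) dB_s for any initial x_0. The Itô integral has variance (by the Itô isometry) sigma^2 * int_0^t exp(-2 theta (t - s)) ds = sigma^2 * (1 - exp(-2 theta t)) / (2 theta), independent of x_0.
With theta = 2/3, sigma = 4:
  Var(X_t) = (4)^2 * (1 - exp(-2*2/3 t)) / (2 * 2/3) = 12 - 12*exp(-4*t/3).
As t -> infinity, exp(-2*2/3 t) -> 0, so the stationary variance is sigma^2 / (2 theta) = 12.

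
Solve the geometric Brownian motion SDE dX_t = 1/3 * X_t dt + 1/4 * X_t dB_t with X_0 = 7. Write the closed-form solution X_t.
X_t = 7 * exp((29/96) * t + (1/4) * B_t)

For GBM dX = mu X dt + sigma X dB with X_0 = x_0, apply Itô to Y = log X: dY = (mu - sigma^2/2) dt + sigma dB, so Y_t = log(x_0) + (mu - sigma^2/2) t + sigma B_t and hence X_t = x_0 * exp((mu - sigma^2/2) t + sigma B_t).
With mu = 1/3, sigma = 1/4, x_0 = 7, this gives:
  X_t = 7 * exp((29/96) * t + (1/4) * B_t).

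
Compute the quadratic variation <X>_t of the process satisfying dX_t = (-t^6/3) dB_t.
<X>_t = t^13/117

For an Itô process dX_t = a(t) dt + b(t) dB_t, the quadratic variation is <X>_t = int_0^t b(s)^2 ds (the drift term does not contribute). Here b(s) = -s^6/3, so
  b(s)^2 = s^12/9.
Integrating from 0 to t:
  <X>_t = int_0^t (s^12/9) ds = t^13/117.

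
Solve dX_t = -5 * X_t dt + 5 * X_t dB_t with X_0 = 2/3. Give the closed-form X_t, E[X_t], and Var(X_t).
X_t = 2/3 * exp((-35/2) t + (5) B_t); E[X_t] = 2*exp(-5*t)/3; Var(X_t) = (4*exp(25*t) - 4)*exp(-10*t)/9

For GBM dX = mu X dt + sigma X dB with X_0 = x_0, apply Itô to Y = log X: dY = (mu - sigma^2/2) dt + sigma dB, so Y_t = log(x_0) + (mu - sigma^2/2) t + sigma B_t and hence X_t = x_0 * exp((mu - sigma^2/2) t + sigma B_t).
With mu = -5, sigma = 5, x_0 = 2/3, this gives:
  X_t = 2/3 * exp((-35/2) * t + (5) * B_t).
Since sigma*B_t ~ Normal(0, sigma^2 t), E[exp(sigma*B_t)] = exp(sigma^2 t / 2); so E[X_t] = x_0 * exp((mu - sigma^2/2) t) * exp(sigma^2 t / 2) = x_0 * exp(mu t) = 2*exp(-5*t)/3.
Var(X_t) = E[X_t^2] - (E[X_t])^2 = x_0^2 * exp(2 mu t) * (exp(sigma^2 t) - 1) = (4*exp(25*t) - 4)*exp(-10*t)/9.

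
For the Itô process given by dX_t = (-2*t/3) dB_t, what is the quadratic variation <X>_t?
<X>_t = 4*t^3/27

For an Itô process dX_t = a(t) dt + b(t) dB_t, the quadratic variation is <X>_t = int_0^t b(s)^2 ds (the drift term does not contribute). Here b(s) = -2*s/3, so
  b(s)^2 = 4*s^2/9.
Integrating from 0 to t:
  <X>_t = int_0^t (4*s^2/9) ds = 4*t^3/27.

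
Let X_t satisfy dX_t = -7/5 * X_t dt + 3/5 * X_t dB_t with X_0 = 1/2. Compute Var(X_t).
Var(X_t) = (exp(9*t/25) - 1)*exp(-14*t/5)/4

For GBM dX = mu X dt + sigma X dB with X_0 = x_0, apply Itô to Y = log X: dY = (mu - sigma^2/2) dt + sigma dB, so Y_t = log(x_0) + (mu - sigma^2/2) t + sigma B_t and hence X_t = x_0 * exp((mu - sigma^2/2) t + sigma B_t).
With mu = -7/5, sigma = 3/5, x_0 = 1/2, this gives:
  X_t = 1/2 * exp((-79/50) * t + (3/5) * B_t).
Since sigma*B_t ~ Normal(0, sigma^2 t), E[exp(sigma*B_t)] = exp(sigma^2 t / 2); so E[X_t] = x_0 * exp((mu - sigma^2/2) t) * exp(sigma^2 t / 2) = x_0 * exp(mu t) = exp(-7*t/5)/2.
Var(X_t) = E[X_t^2] - (E[X_t])^2 = x_0^2 * exp(2 mu t) * (exp(sigma^2 t) - 1) = (exp(9*t/25) - 1)*exp(-14*t/5)/4.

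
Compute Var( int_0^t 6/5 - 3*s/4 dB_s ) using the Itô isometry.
Var = 3*t*(25*t^2 - 120*t + 192)/400

The Itô integral of a deterministic integrand f(s) has mean 0 because each increment f(s) * (B_{s+ds} - B_s) has mean 0. By the Itô isometry:
  Var( int_0^t f(s) dB_s ) = E[ (int_0^t f(s) dB_s)^2 ] = int_0^t f(s)^2 ds.
Here f(s) = 6/5 - 3*s/4, so f(s)^2 = 9*(5*s - 8)^2/400. Integrate:
  int_0^t (9*(5*s - 8)^2/400) ds = 3*t*(25*t^2 - 120*t + 192)/400.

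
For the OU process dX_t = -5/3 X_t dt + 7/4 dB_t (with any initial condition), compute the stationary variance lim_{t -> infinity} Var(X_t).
lim Var(X_t) = 147/160

The OU SDE dX = -theta X dt + sigma dB admits the integrating factor exp(theta t): d(exp(theta t) X_t) = sigma exp(theta t) dB_t. Integrating from 0 to t gives X_t = x_0 * exp(-theta t) + sigma * int_0^t exp(-theta (t-s)) dB_s for any initial x_0. The Itô integral has variance (by the Itô isometry) sigma^2 * int_0^t exp(-2 theta (t - s)) ds = sigma^2 * (1 - exp(-2 theta t)) / (2 theta), independent of x_0.
With theta = 5/3, sigma = 7/4:
  Var(X_t) = (7/4)^2 * (1 - exp(-2*5/3 t)) / (2 * 5/3) = 147/160 - 147*exp(-10*t/3)/160.
As t -> infinity, exp(-2*5/3 t) -> 0, so the stationary variance is sigma^2 / (2 theta) = 147/160.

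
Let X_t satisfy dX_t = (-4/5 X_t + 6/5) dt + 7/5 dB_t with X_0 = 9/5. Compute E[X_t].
E[X_t] = 3/2 + 3*exp(-4*t/5)/10

Taking expectations and using E[dB_t] = 0, the mean m(t) = E[X_t] satisfies the ODE m'(t) = a m(t) + b with m(0) = x_0. With a = -4/5, b = 6/5, x_0 = 9/5, the solution is
  m(t) = x_0 * exp(a t) + (b/a) * (exp(a t) - 1)
       = (9/5) * exp((-4/5) t) + ((6/5)/(-4/5)) * (exp((-4/5) t) - 1)
       = 3/2 + 3*exp(-4*t/5)/10.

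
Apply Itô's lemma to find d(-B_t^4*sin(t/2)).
d(-B_t^4*sin(t/2)) = (-B_t^2*(B_t^2*cos(t/2) + 12*sin(t/2))/2) dt + (-4*B_t^3*sin(t/2)) dB_t

Itô's formula for f(t, x): d f(t, B_t) = (f_t + (1/2) f_xx) dt + f_x dB_t. Compute partials of f(t, x) = -x^4*sin(t/2):
  f_t(t,x)  = -x^4*cos(t/2)/2
  f_x(t,x)  = -4*x^3*sin(t/2)
  f_xx(t,x) = -12*x^2*sin(t/2)
Assemble drift = f_t + (1/2) f_xx = -x^2*(x^2*cos(t/2) + 12*sin(t/2))/2 and diffusion = f_x = -4*x^3*sin(t/2). Substituting x = B_t:
  d(-B_t^4*sin(t/2)) = (-B_t^2*(B_t^2*cos(t/2) + 12*sin(t/2))/2) dt + (-4*B_t^3*sin(t/2)) dB_t.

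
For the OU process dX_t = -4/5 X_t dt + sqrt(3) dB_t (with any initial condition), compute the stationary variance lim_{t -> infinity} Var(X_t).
lim Var(X_t) = 15/8

The OU SDE dX = -theta X dt + sigma dB admits the integrating factor exp(theta t): d(exp(theta t) X_t) = sigma exp(theta t) dB_t. Integrating from 0 to t gives X_t = x_0 * exp(-theta t) + sigma * int_0^t exp(-theta (t-s)) dB_s for any initial x_0. The Itô integral has variance (by the Itô isometry) sigma^2 * int_0^t exp(-2 theta (t - s)) ds = sigma^2 * (1 - exp(-2 theta t)) / (2 theta), independent of x_0.
With theta = 4/5, sigma = sqrt(3):
  Var(X_t) = (sqrt(3))^2 * (1 - exp(-2*4/5 t)) / (2 * 4/5) = 15/8 - 15*exp(-8*t/5)/8.
As t -> infinity, exp(-2*4/5 t) -> 0, so the stationary variance is sigma^2 / (2 theta) = 15/8.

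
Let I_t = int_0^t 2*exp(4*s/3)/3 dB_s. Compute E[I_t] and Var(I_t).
E[I_t] = 0; Var(I_t) = exp(8*t/3)/6 - 1/6

The Itô integral of a deterministic integrand f(s) has mean 0 because each increment f(s) * (B_{s+ds} - B_s) has mean 0. By the Itô isometry:
  Var( int_0^t f(s) dB_s ) = E[ (int_0^t f(s) dB_s)^2 ] = int_0^t f(s)^2 ds.
Here f(s) = 2*exp(4*s/3)/3, so f(s)^2 = 4*exp(8*s/3)/9. Integrate:
  int_0^t (4*exp(8*s/3)/9) ds = exp(8*t/3)/6 - 1/6.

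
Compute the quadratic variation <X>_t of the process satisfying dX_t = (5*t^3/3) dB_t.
<X>_t = 25*t^7/63

For an Itô process dX_t = a(t) dt + b(t) dB_t, the quadratic variation is <X>_t = int_0^t b(s)^2 ds (the drift term does not contribute). Here b(s) = 5*s^3/3, so
  b(s)^2 = 25*s^6/9.
Integrating from 0 to t:
  <X>_t = int_0^t (25*s^6/9) ds = 25*t^7/63.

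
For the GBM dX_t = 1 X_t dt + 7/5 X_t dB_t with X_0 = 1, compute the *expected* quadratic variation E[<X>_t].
E[<X>_t] = 49*exp(99*t/25)/99 - 49/99

<X>_t = int_0^t ((7/5) * X_s)^2 ds. Taking expectation inside the integral: E[<X>_t] = (7/5)^2 * int_0^t E[X_s^2] ds. For GBM, E[X_s^2] = x_0^2 * exp((2 mu + sigma^2) s). Integrating:
  E[<X>_t] = (7/5)^2 * 1^2 * (exp((2*1 + (7/5)^2) t) - 1) / (2*1 + (7/5)^2)
           = (7/5)^2 * 1^2 * (exp((99/25) t) - 1) / (99/25) = 49*exp(99*t/25)/99 - 49/99.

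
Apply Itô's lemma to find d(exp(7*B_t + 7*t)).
d(exp(7*B_t + 7*t)) = (63*exp(7*B_t + 7*t)/2) dt + (7*exp(7*B_t + 7*t)) dB_t

Itô's formula for f(t, x): d f(t, B_t) = (f_t + (1/2) f_xx) dt + f_x dB_t. Compute partials of f(t, x) = exp(7*t + 7*x):
  f_t(t,x)  = 7*exp(7*t + 7*x)
  f_x(t,x)  = 7*exp(7*t + 7*x)
  f_xx(t,x) = 49*exp(7*t + 7*x)
Assemble drift = f_t + (1/2) f_xx = 63*exp(7*t + 7*x)/2 and diffusion = f_x = 7*exp(7*t + 7*x). Substituting x = B_t:
  d(exp(7*B_t + 7*t)) = (63*exp(7*B_t + 7*t)/2) dt + (7*exp(7*B_t + 7*t)) dB_t.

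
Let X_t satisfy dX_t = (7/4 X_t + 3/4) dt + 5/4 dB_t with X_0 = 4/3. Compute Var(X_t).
Var(X_t) = 25*exp(7*t/2)/56 - 25/56

The variance V(t) = Var(X_t) satisfies V'(t) = 2 a V(t) + c^2 with V(0) = 0 (drift coefficient is linear in X, diffusion is constant). With a = 7/4, c = 5/4, the solution is
  V(t) = (c^2 / (2 a)) * (exp(2 a t) - 1)
       = ((5/4)^2 / (2*(7/4))) * (exp((7/2) t) - 1)
       = 25*exp(7*t/2)/56 - 25/56.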